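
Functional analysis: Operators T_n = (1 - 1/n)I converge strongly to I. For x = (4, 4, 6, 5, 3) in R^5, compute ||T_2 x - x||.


T_2 x - x = (1 - 1/2)x - x = -x/2
||x|| = sqrt(102) = 10.0995
||T_2 x - x|| = ||x||/2 = 10.0995/2 = 5.0498

5.0498


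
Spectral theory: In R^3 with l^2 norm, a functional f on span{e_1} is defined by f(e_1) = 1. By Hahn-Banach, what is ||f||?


The norm of f is given by ||f|| = sup_{||x||=1} |f(x)|.
On span{e_1}, ||e_1|| = 1, so ||f|| = |f(e_1)| / ||e_1||
= |1| / 1 = 1.0000

1.0000


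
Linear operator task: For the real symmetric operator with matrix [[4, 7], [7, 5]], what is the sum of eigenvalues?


For a self-adjoint (symmetric) matrix, the eigenvalues are real.
The sum of eigenvalues equals the trace of the matrix.
trace = 4 + 5 = 9

9


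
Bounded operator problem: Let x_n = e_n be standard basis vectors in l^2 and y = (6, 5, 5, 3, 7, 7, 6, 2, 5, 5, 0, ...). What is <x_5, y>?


x_5 = e_5 is the standard basis vector with 1 in position 5.
<x_5, y> = y_5 = 7
As n -> infinity, <x_n, y> -> 0, confirming weak convergence of (x_n) to 0.

7


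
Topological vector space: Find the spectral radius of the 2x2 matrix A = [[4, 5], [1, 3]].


For a 2x2 matrix, eigenvalues satisfy lambda^2 - (trace)*lambda + det = 0
trace = 4 + 3 = 7
det = 4*3 - 5*1 = 7
discriminant = 7^2 - 4*(7) = 21
spectral radius = max |eigenvalue| = 5.7913

5.7913


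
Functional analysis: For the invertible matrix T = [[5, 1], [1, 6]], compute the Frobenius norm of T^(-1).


det(T) = 5*6 - 1*1 = 29
T^(-1) = (1/29) * [[6, -1], [-1, 5]] = [[0.2069, -0.0345], [-0.0345, 0.1724]]
||T^(-1)||_F^2 = 0.2069^2 + (-0.0345)^2 + (-0.0345)^2 + 0.1724^2 = 0.0749
||T^(-1)||_F = sqrt(0.0749) = 0.2737

0.2737


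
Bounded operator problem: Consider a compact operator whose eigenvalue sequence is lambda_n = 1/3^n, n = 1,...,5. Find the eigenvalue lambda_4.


The eigenvalue formula gives lambda_4 = 1/3^4
= 1/81
= 0.0123

0.0123


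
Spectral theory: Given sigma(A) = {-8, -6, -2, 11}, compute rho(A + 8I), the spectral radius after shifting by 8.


Spectrum of A + 8I = {0, 2, 6, 19}
Spectral radius = max |lambda| over the shifted spectrum
= max(0, 2, 6, 19) = 19

19


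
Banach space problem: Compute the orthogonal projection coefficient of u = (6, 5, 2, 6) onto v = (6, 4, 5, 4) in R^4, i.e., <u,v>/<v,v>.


Computing <u,v> = 6*6 + 5*4 + 2*5 + 6*4 = 90
Computing <v,v> = 6^2 + 4^2 + 5^2 + 4^2 = 93
Projection coefficient = 90/93 = 0.9677

0.9677


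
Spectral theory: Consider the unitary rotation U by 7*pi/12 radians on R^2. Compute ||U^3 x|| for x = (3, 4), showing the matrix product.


U is a rotation by theta = 7*pi/12
U^3 = rotation by 3*theta = 21*pi/12
cos(21*pi/12) = 0.7071, sin(21*pi/12) = -0.7071
U^3 x = (0.7071 * 3 - -0.7071 * 4, -0.7071 * 3 + 0.7071 * 4)
= (4.9497, 0.7071)
||U^3 x|| = sqrt(4.9497^2 + 0.7071^2) = sqrt(25.0000) = 5.0000

5.0000


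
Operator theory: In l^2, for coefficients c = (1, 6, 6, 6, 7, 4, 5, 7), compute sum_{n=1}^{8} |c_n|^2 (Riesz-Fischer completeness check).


sum |c_n|^2 = 1^2 + 6^2 + 6^2 + 6^2 + 7^2 + 4^2 + 5^2 + 7^2
= 1 + 36 + 36 + 36 + 49 + 16 + 25 + 49
= 248

248


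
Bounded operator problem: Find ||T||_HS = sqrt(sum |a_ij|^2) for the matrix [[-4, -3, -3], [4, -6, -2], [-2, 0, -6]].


The Hilbert-Schmidt norm is sqrt(sum of squares of all entries).
Sum of squares = (-4)^2 + (-3)^2 + (-3)^2 + 4^2 + (-6)^2 + (-2)^2 + (-2)^2 + 0^2 + (-6)^2
= 16 + 9 + 9 + 16 + 36 + 4 + 4 + 0 + 36 = 130
||T||_HS = sqrt(130) = 11.4018

11.4018


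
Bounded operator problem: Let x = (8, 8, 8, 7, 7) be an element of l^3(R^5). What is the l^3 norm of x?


The l^3 norm = (sum |x_i|^3)^(1/3)
Sum of 3th powers = 512 + 512 + 512 + 343 + 343 = 2222
||x||_3 = (2222)^(1/3) = 13.0491

13.0491


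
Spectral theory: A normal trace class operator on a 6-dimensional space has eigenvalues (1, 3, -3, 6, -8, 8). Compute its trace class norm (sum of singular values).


For a normal operator, singular values equal |eigenvalues|.
Trace norm = sum |lambda_i| = 1 + 3 + 3 + 6 + 8 + 8
= 29

29


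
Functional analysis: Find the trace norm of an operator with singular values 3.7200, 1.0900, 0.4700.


The nuclear norm is the sum of all singular values.
||T||_1 = 3.7200 + 1.0900 + 0.4700
= 5.2800

5.2800


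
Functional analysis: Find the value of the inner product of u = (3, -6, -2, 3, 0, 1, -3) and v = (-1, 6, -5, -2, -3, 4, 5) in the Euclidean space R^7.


Computing the standard inner product <u, v> = sum u_i * v_i
= 3*-1 + -6*6 + -2*-5 + 3*-2 + 0*-3 + 1*4 + -3*5
= -3 + -36 + 10 + -6 + 0 + 4 + -15
= -46

-46


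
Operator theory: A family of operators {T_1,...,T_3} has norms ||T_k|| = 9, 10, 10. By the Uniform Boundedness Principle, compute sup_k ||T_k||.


By the Uniform Boundedness Principle, the supremum of norms is finite.
sup_k ||T_k|| = max(9, 10, 10) = 10

10


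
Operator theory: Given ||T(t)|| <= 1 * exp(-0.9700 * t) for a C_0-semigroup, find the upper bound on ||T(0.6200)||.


||T(0.6200)|| <= 1 * exp(-0.9700 * 0.6200)
= 1 * exp(-0.6014)
= 1 * 0.5480
= 0.5480

0.5480


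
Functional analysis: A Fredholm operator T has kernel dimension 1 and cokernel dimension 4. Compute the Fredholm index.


The Fredholm index is defined as ind(T) = dim(ker T) - dim(coker T)
= 1 - 4
= -3

-3


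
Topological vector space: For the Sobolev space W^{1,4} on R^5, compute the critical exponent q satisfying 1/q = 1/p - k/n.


Using the Sobolev embedding formula: 1/q = 1/p - k/n
1/q = 1/4 - 1/5 = 1/20
q = 1/(1/20) = 20

20.0000


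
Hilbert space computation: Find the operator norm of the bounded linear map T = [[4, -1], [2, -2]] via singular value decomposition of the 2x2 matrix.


A^T A = [[20, -8], [-8, 5]]
trace(A^T A) = 25, det(A^T A) = 36
discriminant = 25^2 - 4*36 = 481
Largest eigenvalue of A^T A = (trace + sqrt(disc))/2 = 23.4659
||T|| = sqrt(23.4659) = 4.8442

4.8442


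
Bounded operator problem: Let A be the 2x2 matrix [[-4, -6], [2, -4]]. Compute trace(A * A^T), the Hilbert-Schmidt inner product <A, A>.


trace(A * A^T) = sum of squares of all entries
= (-4)^2 + (-6)^2 + 2^2 + (-4)^2
= 16 + 36 + 4 + 16
= 72

72


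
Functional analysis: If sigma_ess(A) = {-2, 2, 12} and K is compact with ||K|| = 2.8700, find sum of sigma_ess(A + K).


By Weyl's theorem, the essential spectrum is invariant under compact perturbations.
sigma_ess(A + K) = sigma_ess(A) = {-2, 2, 12}
Sum = -2 + 2 + 12 = 12

12


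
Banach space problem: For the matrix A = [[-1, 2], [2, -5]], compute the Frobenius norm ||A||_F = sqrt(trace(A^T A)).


||A||_F^2 = sum a_ij^2
= (-1)^2 + 2^2 + 2^2 + (-5)^2
= 1 + 4 + 4 + 25 = 34
||A||_F = sqrt(34) = 5.8310

5.8310


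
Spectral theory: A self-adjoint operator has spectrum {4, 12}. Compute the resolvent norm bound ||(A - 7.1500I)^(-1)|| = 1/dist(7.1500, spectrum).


dist(7.1500, {4, 12}) = min(|7.1500 - 4|, |7.1500 - 12|)
= min(3.1500, 4.8500) = 3.1500
Resolvent bound = 1/3.1500 = 0.3175

0.3175


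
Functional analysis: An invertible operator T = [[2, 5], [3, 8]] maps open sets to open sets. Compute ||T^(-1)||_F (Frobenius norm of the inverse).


det(T) = 2*8 - 5*3 = 1
T^(-1) = (1/1) * [[8, -5], [-3, 2]] = [[8.0000, -5.0000], [-3.0000, 2.0000]]
||T^(-1)||_F^2 = 8.0000^2 + (-5.0000)^2 + (-3.0000)^2 + 2.0000^2 = 102.0000
||T^(-1)||_F = sqrt(102.0000) = 10.0995

10.0995


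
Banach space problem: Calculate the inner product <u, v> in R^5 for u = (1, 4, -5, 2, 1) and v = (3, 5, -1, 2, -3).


Computing the standard inner product <u, v> = sum u_i * v_i
= 1*3 + 4*5 + -5*-1 + 2*2 + 1*-3
= 3 + 20 + 5 + 4 + -3
= 29

29


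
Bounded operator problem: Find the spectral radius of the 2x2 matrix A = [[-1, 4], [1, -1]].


For a 2x2 matrix, eigenvalues satisfy lambda^2 - (trace)*lambda + det = 0
trace = -1 + -1 = -2
det = -1*-1 - 4*1 = -3
discriminant = (-2)^2 - 4*(-3) = 16
spectral radius = max |eigenvalue| = 3.0000

3.0000


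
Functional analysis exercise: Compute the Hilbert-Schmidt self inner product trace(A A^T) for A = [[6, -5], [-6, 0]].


trace(A * A^T) = sum of squares of all entries
= 6^2 + (-5)^2 + (-6)^2 + 0^2
= 36 + 25 + 36 + 0
= 97

97


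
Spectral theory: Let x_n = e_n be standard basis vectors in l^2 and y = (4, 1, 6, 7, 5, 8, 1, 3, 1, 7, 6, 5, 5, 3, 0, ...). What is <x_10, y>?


x_10 = e_10 is the standard basis vector with 1 in position 10.
<x_10, y> = y_10 = 7
As n -> infinity, <x_n, y> -> 0, confirming weak convergence of (x_n) to 0.

7


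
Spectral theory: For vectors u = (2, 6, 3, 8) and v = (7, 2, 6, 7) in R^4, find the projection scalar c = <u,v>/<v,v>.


Computing <u,v> = 2*7 + 6*2 + 3*6 + 8*7 = 100
Computing <v,v> = 7^2 + 2^2 + 6^2 + 7^2 = 138
Projection coefficient = 100/138 = 0.7246

0.7246


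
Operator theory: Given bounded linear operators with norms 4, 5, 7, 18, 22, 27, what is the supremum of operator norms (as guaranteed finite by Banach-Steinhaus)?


By the Uniform Boundedness Principle, the supremum of norms is finite.
sup_k ||T_k|| = max(4, 5, 7, 18, 22, 27) = 27

27


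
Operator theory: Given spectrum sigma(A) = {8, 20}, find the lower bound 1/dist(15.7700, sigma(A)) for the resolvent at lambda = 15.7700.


dist(15.7700, {8, 20}) = min(|15.7700 - 8|, |15.7700 - 20|)
= min(7.7700, 4.2300) = 4.2300
Resolvent bound = 1/4.2300 = 0.2364

0.2364


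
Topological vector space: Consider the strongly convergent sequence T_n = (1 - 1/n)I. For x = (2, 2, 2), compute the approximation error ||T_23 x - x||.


T_23 x - x = (1 - 1/23)x - x = -x/23
||x|| = sqrt(12) = 3.4641
||T_23 x - x|| = ||x||/23 = 3.4641/23 = 0.1506

0.1506


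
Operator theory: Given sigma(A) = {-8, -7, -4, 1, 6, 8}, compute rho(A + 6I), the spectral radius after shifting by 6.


Spectrum of A + 6I = {-2, -1, 2, 7, 12, 14}
Spectral radius = max |lambda| over the shifted spectrum
= max(2, 1, 2, 7, 12, 14) = 14

14


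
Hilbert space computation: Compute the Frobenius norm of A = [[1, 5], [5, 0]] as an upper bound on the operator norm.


||A||_F^2 = sum a_ij^2
= 1^2 + 5^2 + 5^2 + 0^2
= 1 + 25 + 25 + 0 = 51
||A||_F = sqrt(51) = 7.1414

7.1414


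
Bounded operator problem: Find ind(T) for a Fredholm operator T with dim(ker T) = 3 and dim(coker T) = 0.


The Fredholm index is defined as ind(T) = dim(ker T) - dim(coker T)
= 3 - 0
= 3

3


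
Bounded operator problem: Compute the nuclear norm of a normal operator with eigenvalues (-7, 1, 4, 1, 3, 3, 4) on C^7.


For a normal operator, singular values equal |eigenvalues|.
Trace norm = sum |lambda_i| = 7 + 1 + 4 + 1 + 3 + 3 + 4
= 23

23


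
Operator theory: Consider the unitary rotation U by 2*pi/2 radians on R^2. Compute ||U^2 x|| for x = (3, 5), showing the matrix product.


U is a rotation by theta = 2*pi/2
U^2 = rotation by 2*theta = 4*pi/2 = 0*pi/2 (mod 2*pi)
cos(0*pi/2) = 1.0000, sin(0*pi/2) = 0.0000
U^2 x = (1.0000 * 3 - 0.0000 * 5, 0.0000 * 3 + 1.0000 * 5)
= (3.0000, 5.0000)
||U^2 x|| = sqrt(3.0000^2 + 5.0000^2) = sqrt(34.0000) = 5.8310

5.8310


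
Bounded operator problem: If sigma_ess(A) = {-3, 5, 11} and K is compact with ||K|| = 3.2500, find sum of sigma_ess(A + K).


By Weyl's theorem, the essential spectrum is invariant under compact perturbations.
sigma_ess(A + K) = sigma_ess(A) = {-3, 5, 11}
Sum = -3 + 5 + 11 = 13

13


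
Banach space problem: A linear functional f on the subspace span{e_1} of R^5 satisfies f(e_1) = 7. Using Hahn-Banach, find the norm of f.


The norm of f is given by ||f|| = sup_{||x||=1} |f(x)|.
On span{e_1}, ||e_1|| = 1, so ||f|| = |f(e_1)| / ||e_1||
= |7| / 1 = 7.0000

7.0000


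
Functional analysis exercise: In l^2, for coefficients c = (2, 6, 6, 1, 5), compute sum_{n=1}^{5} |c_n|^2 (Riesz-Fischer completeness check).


sum |c_n|^2 = 2^2 + 6^2 + 6^2 + 1^2 + 5^2
= 4 + 36 + 36 + 1 + 25
= 102

102


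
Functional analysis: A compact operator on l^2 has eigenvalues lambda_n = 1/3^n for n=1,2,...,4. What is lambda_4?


The eigenvalue formula gives lambda_4 = 1/3^4
= 1/81
= 0.0123

0.0123


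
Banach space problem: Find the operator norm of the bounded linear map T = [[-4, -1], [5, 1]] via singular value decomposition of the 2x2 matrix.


A^T A = [[41, 9], [9, 2]]
trace(A^T A) = 43, det(A^T A) = 1
discriminant = 43^2 - 4*1 = 1845
Largest eigenvalue of A^T A = (trace + sqrt(disc))/2 = 42.9767
||T|| = sqrt(42.9767) = 6.5557

6.5557


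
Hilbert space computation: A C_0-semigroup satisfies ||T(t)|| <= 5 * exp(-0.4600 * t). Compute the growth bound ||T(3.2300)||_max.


||T(3.2300)|| <= 5 * exp(-0.4600 * 3.2300)
= 5 * exp(-1.4858)
= 5 * 0.2263
= 1.1316

1.1316


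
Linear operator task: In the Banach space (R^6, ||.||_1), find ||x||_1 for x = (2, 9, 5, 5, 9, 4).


The l^1 norm equals the sum of absolute values of all components.
||x||_1 = 2 + 9 + 5 + 5 + 9 + 4
= 34

34.0000


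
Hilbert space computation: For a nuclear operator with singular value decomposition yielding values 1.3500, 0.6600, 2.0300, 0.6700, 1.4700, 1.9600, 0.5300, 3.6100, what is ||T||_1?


The nuclear norm is the sum of all singular values.
||T||_1 = 1.3500 + 0.6600 + 2.0300 + 0.6700 + 1.4700 + 1.9600 + 0.5300 + 3.6100
= 12.2800

12.2800


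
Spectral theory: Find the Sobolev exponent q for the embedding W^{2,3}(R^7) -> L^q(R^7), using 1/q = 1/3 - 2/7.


Using the Sobolev embedding formula: 1/q = 1/p - k/n
1/q = 1/3 - 2/7 = 1/21
q = 1/(1/21) = 21

21.0000


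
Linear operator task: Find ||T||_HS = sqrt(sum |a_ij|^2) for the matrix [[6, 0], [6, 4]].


The Hilbert-Schmidt norm is sqrt(sum of squares of all entries).
Sum of squares = 6^2 + 0^2 + 6^2 + 4^2
= 36 + 0 + 36 + 16 = 88
||T||_HS = sqrt(88) = 9.3808

9.3808


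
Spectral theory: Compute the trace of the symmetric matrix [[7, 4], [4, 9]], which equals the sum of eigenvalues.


For a self-adjoint (symmetric) matrix, the eigenvalues are real.
The sum of eigenvalues equals the trace of the matrix.
trace = 7 + 9 = 16

16


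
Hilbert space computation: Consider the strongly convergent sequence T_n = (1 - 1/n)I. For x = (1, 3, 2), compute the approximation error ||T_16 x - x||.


T_16 x - x = (1 - 1/16)x - x = -x/16
||x|| = sqrt(14) = 3.7417
||T_16 x - x|| = ||x||/16 = 3.7417/16 = 0.2339

0.2339


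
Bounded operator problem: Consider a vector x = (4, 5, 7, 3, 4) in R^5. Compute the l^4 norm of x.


The l^4 norm = (sum |x_i|^4)^(1/4)
Sum of 4th powers = 256 + 625 + 2401 + 81 + 256 = 3619
||x||_4 = (3619)^(1/4) = 7.7562

7.7562


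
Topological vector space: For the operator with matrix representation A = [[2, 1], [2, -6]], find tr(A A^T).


trace(A * A^T) = sum of squares of all entries
= 2^2 + 1^2 + 2^2 + (-6)^2
= 4 + 1 + 4 + 36
= 45

45


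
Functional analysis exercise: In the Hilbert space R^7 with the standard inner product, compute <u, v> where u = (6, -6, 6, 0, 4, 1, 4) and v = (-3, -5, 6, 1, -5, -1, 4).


Computing the standard inner product <u, v> = sum u_i * v_i
= 6*-3 + -6*-5 + 6*6 + 0*1 + 4*-5 + 1*-1 + 4*4
= -18 + 30 + 36 + 0 + -20 + -1 + 16
= 43

43


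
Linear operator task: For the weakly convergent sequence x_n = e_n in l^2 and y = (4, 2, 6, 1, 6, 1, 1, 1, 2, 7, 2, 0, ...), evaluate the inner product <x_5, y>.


x_5 = e_5 is the standard basis vector with 1 in position 5.
<x_5, y> = y_5 = 6
As n -> infinity, <x_n, y> -> 0, confirming weak convergence of (x_n) to 0.

6


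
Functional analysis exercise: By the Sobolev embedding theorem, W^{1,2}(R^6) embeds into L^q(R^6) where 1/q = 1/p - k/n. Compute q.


Using the Sobolev embedding formula: 1/q = 1/p - k/n
1/q = 1/2 - 1/6 = 1/3
q = 1/(1/3) = 3

3.0000


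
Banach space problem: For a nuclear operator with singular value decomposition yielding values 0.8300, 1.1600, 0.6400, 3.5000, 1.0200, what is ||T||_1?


The nuclear norm is the sum of all singular values.
||T||_1 = 0.8300 + 1.1600 + 0.6400 + 3.5000 + 1.0200
= 7.1500

7.1500


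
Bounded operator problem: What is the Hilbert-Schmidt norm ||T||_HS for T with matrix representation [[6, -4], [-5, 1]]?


The Hilbert-Schmidt norm is sqrt(sum of squares of all entries).
Sum of squares = 6^2 + (-4)^2 + (-5)^2 + 1^2
= 36 + 16 + 25 + 1 = 78
||T||_HS = sqrt(78) = 8.8318

8.8318


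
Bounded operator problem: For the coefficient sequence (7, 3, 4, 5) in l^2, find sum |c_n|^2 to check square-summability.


sum |c_n|^2 = 7^2 + 3^2 + 4^2 + 5^2
= 49 + 9 + 16 + 25
= 99

99


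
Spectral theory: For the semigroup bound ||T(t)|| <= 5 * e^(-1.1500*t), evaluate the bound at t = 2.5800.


||T(2.5800)|| <= 5 * exp(-1.1500 * 2.5800)
= 5 * exp(-2.9670)
= 5 * 0.0515
= 0.2573

0.2573


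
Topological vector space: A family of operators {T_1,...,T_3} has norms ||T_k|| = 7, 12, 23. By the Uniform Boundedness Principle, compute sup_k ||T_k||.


By the Uniform Boundedness Principle, the supremum of norms is finite.
sup_k ||T_k|| = max(7, 12, 23) = 23

23


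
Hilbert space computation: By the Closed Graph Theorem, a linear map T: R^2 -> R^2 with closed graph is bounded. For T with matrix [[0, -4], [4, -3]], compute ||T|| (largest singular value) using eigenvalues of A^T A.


A^T A = [[16, -12], [-12, 25]]
trace(A^T A) = 41, det(A^T A) = 256
discriminant = 41^2 - 4*256 = 657
Largest eigenvalue of A^T A = (trace + sqrt(disc))/2 = 33.3160
||T|| = sqrt(33.3160) = 5.7720

5.7720


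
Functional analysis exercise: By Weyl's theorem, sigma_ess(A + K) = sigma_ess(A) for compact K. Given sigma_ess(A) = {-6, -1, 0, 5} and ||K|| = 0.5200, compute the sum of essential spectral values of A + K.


By Weyl's theorem, the essential spectrum is invariant under compact perturbations.
sigma_ess(A + K) = sigma_ess(A) = {-6, -1, 0, 5}
Sum = -6 + -1 + 0 + 5 = -2

-2


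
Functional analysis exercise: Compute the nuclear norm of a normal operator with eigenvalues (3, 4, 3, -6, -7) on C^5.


For a normal operator, singular values equal |eigenvalues|.
Trace norm = sum |lambda_i| = 3 + 4 + 3 + 6 + 7
= 23

23


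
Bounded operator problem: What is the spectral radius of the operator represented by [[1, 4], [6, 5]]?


For a 2x2 matrix, eigenvalues satisfy lambda^2 - (trace)*lambda + det = 0
trace = 1 + 5 = 6
det = 1*5 - 4*6 = -19
discriminant = 6^2 - 4*(-19) = 112
spectral radius = max |eigenvalue| = 8.2915

8.2915


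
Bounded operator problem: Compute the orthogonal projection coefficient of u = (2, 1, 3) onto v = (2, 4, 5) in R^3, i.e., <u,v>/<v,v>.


Computing <u,v> = 2*2 + 1*4 + 3*5 = 23
Computing <v,v> = 2^2 + 4^2 + 5^2 = 45
Projection coefficient = 23/45 = 0.5111

0.5111


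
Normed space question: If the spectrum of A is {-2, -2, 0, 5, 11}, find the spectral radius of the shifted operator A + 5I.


Spectrum of A + 5I = {3, 3, 5, 10, 16}
Spectral radius = max |lambda| over the shifted spectrum
= max(3, 3, 5, 10, 16) = 16

16


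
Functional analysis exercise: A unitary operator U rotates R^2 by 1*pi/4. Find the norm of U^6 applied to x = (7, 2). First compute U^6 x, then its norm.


U is a rotation by theta = 1*pi/4
U^6 = rotation by 6*theta = 6*pi/4
cos(6*pi/4) = 0.0000, sin(6*pi/4) = -1.0000
U^6 x = (0.0000 * 7 - -1.0000 * 2, -1.0000 * 7 + 0.0000 * 2)
= (2.0000, -7.0000)
||U^6 x|| = sqrt(2.0000^2 + (-7.0000)^2) = sqrt(53.0000) = 7.2801

7.2801


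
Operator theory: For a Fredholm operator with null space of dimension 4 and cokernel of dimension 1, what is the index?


The Fredholm index is defined as ind(T) = dim(ker T) - dim(coker T)
= 4 - 1
= 3

3


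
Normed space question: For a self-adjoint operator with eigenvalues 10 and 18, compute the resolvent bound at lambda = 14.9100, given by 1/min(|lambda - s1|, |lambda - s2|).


dist(14.9100, {10, 18}) = min(|14.9100 - 10|, |14.9100 - 18|)
= min(4.9100, 3.0900) = 3.0900
Resolvent bound = 1/3.0900 = 0.3236

0.3236


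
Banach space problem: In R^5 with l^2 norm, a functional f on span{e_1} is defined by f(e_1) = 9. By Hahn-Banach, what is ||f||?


The norm of f is given by ||f|| = sup_{||x||=1} |f(x)|.
On span{e_1}, ||e_1|| = 1, so ||f|| = |f(e_1)| / ||e_1||
= |9| / 1 = 9.0000

9.0000


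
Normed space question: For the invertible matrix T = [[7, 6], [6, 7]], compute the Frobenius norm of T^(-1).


det(T) = 7*7 - 6*6 = 13
T^(-1) = (1/13) * [[7, -6], [-6, 7]] = [[0.5385, -0.4615], [-0.4615, 0.5385]]
||T^(-1)||_F^2 = 0.5385^2 + (-0.4615)^2 + (-0.4615)^2 + 0.5385^2 = 1.0059
||T^(-1)||_F = sqrt(1.0059) = 1.0030

1.0030


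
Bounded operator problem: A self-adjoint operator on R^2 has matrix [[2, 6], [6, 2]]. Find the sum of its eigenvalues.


For a self-adjoint (symmetric) matrix, the eigenvalues are real.
The sum of eigenvalues equals the trace of the matrix.
trace = 2 + 2 = 4

4


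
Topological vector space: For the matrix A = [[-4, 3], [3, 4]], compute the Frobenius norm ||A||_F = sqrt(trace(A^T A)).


||A||_F^2 = sum a_ij^2
= (-4)^2 + 3^2 + 3^2 + 4^2
= 16 + 9 + 9 + 16 = 50
||A||_F = sqrt(50) = 7.0711

7.0711


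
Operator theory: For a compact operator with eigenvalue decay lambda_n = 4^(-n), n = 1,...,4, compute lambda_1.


The eigenvalue formula gives lambda_1 = 1/4^1
= 1/4
= 0.2500

0.2500


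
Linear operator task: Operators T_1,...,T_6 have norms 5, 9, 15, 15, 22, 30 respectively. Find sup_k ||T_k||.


By the Uniform Boundedness Principle, the supremum of norms is finite.
sup_k ||T_k|| = max(5, 9, 15, 15, 22, 30) = 30

30


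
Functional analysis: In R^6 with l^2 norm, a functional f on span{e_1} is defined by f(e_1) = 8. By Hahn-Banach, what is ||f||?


The norm of f is given by ||f|| = sup_{||x||=1} |f(x)|.
On span{e_1}, ||e_1|| = 1, so ||f|| = |f(e_1)| / ||e_1||
= |8| / 1 = 8.0000

8.0000


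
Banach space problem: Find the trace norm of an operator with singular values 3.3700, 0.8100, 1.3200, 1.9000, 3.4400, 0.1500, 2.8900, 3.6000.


The nuclear norm is the sum of all singular values.
||T||_1 = 3.3700 + 0.8100 + 1.3200 + 1.9000 + 3.4400 + 0.1500 + 2.8900 + 3.6000
= 17.4800

17.4800


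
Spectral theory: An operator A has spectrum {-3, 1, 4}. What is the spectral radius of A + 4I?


Spectrum of A + 4I = {1, 5, 8}
Spectral radius = max |lambda| over the shifted spectrum
= max(1, 5, 8) = 8

8


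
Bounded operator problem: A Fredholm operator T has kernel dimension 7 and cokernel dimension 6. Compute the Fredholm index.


The Fredholm index is defined as ind(T) = dim(ker T) - dim(coker T)
= 7 - 6
= 1

1


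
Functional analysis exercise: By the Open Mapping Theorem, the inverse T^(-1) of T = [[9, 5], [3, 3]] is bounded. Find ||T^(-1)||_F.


det(T) = 9*3 - 5*3 = 12
T^(-1) = (1/12) * [[3, -5], [-3, 9]] = [[0.2500, -0.4167], [-0.2500, 0.7500]]
||T^(-1)||_F^2 = 0.2500^2 + (-0.4167)^2 + (-0.2500)^2 + 0.7500^2 = 0.8611
||T^(-1)||_F = sqrt(0.8611) = 0.9280

0.9280


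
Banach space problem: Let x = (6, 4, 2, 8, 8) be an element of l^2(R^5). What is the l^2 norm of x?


The l^2 norm = (sum |x_i|^2)^(1/2)
Sum of 2th powers = 36 + 16 + 4 + 64 + 64 = 184
||x||_2 = (184)^(1/2) = 13.5647

13.5647


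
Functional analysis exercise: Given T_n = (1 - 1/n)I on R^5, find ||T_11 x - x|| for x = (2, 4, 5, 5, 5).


T_11 x - x = (1 - 1/11)x - x = -x/11
||x|| = sqrt(95) = 9.7468
||T_11 x - x|| = ||x||/11 = 9.7468/11 = 0.8861

0.8861


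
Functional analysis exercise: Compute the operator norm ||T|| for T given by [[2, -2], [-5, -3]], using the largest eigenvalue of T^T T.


A^T A = [[29, 11], [11, 13]]
trace(A^T A) = 42, det(A^T A) = 256
discriminant = 42^2 - 4*256 = 740
Largest eigenvalue of A^T A = (trace + sqrt(disc))/2 = 34.6015
||T|| = sqrt(34.6015) = 5.8823

5.8823


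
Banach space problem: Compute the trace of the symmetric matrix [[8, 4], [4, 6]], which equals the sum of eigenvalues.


For a self-adjoint (symmetric) matrix, the eigenvalues are real.
The sum of eigenvalues equals the trace of the matrix.
trace = 8 + 6 = 14

14


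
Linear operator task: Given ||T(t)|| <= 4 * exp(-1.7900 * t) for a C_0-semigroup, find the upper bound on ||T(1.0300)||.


||T(1.0300)|| <= 4 * exp(-1.7900 * 1.0300)
= 4 * exp(-1.8437)
= 4 * 0.1582
= 0.6329

0.6329


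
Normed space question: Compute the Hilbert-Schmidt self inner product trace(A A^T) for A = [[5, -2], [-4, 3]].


trace(A * A^T) = sum of squares of all entries
= 5^2 + (-2)^2 + (-4)^2 + 3^2
= 25 + 4 + 16 + 9
= 54

54


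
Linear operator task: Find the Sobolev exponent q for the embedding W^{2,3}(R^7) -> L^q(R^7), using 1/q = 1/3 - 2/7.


Using the Sobolev embedding formula: 1/q = 1/p - k/n
1/q = 1/3 - 2/7 = 1/21
q = 1/(1/21) = 21

21.0000


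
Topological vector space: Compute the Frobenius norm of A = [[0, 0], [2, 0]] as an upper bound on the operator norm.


||A||_F^2 = sum a_ij^2
= 0^2 + 0^2 + 2^2 + 0^2
= 0 + 0 + 4 + 0 = 4
||A||_F = sqrt(4) = 2.0000

2.0000


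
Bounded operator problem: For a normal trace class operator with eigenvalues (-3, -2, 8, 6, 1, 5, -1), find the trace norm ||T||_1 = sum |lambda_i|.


For a normal operator, singular values equal |eigenvalues|.
Trace norm = sum |lambda_i| = 3 + 2 + 8 + 6 + 1 + 5 + 1
= 26

26


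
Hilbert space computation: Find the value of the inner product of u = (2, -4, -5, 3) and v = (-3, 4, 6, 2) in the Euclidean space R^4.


Computing the standard inner product <u, v> = sum u_i * v_i
= 2*-3 + -4*4 + -5*6 + 3*2
= -6 + -16 + -30 + 6
= -46

-46


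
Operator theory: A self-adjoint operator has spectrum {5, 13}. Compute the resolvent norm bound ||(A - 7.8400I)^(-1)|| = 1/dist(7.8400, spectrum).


dist(7.8400, {5, 13}) = min(|7.8400 - 5|, |7.8400 - 13|)
= min(2.8400, 5.1600) = 2.8400
Resolvent bound = 1/2.8400 = 0.3521

0.3521


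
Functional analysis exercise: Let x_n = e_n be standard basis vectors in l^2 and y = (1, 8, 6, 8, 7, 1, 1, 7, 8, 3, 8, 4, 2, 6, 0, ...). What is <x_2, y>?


x_2 = e_2 is the standard basis vector with 1 in position 2.
<x_2, y> = y_2 = 8
As n -> infinity, <x_n, y> -> 0, confirming weak convergence of (x_n) to 0.

8


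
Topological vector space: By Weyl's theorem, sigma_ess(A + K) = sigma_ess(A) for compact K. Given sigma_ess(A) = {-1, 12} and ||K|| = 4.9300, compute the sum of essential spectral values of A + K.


By Weyl's theorem, the essential spectrum is invariant under compact perturbations.
sigma_ess(A + K) = sigma_ess(A) = {-1, 12}
Sum = -1 + 12 = 11

11


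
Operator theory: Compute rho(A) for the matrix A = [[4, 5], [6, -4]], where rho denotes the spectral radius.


For a 2x2 matrix, eigenvalues satisfy lambda^2 - (trace)*lambda + det = 0
trace = 4 + -4 = 0
det = 4*-4 - 5*6 = -46
discriminant = 0^2 - 4*(-46) = 184
spectral radius = max |eigenvalue| = 6.7823

6.7823


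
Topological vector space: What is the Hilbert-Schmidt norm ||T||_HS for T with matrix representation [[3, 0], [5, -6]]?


The Hilbert-Schmidt norm is sqrt(sum of squares of all entries).
Sum of squares = 3^2 + 0^2 + 5^2 + (-6)^2
= 9 + 0 + 25 + 36 = 70
||T||_HS = sqrt(70) = 8.3666

8.3666


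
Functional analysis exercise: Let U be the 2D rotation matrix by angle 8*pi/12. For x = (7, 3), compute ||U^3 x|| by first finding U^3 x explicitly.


U is a rotation by theta = 8*pi/12
U^3 = rotation by 3*theta = 24*pi/12 = 0*pi/12 (mod 2*pi)
cos(0*pi/12) = 1.0000, sin(0*pi/12) = 0.0000
U^3 x = (1.0000 * 7 - 0.0000 * 3, 0.0000 * 7 + 1.0000 * 3)
= (7.0000, 3.0000)
||U^3 x|| = sqrt(7.0000^2 + 3.0000^2) = sqrt(58.0000) = 7.6158

7.6158


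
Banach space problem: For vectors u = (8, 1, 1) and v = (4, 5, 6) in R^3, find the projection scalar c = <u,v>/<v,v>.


Computing <u,v> = 8*4 + 1*5 + 1*6 = 43
Computing <v,v> = 4^2 + 5^2 + 6^2 = 77
Projection coefficient = 43/77 = 0.5584

0.5584


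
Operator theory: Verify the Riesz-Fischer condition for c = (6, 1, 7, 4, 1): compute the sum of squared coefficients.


sum |c_n|^2 = 6^2 + 1^2 + 7^2 + 4^2 + 1^2
= 36 + 1 + 49 + 16 + 1
= 103

103


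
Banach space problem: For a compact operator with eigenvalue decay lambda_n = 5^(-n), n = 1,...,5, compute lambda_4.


The eigenvalue formula gives lambda_4 = 1/5^4
= 1/625
= 0.0016

0.0016


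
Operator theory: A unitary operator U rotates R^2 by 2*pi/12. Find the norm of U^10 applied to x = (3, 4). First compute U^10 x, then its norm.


U is a rotation by theta = 2*pi/12
U^10 = rotation by 10*theta = 20*pi/12
cos(20*pi/12) = 0.5000, sin(20*pi/12) = -0.8660
U^10 x = (0.5000 * 3 - -0.8660 * 4, -0.8660 * 3 + 0.5000 * 4)
= (4.9641, -0.5981)
||U^10 x|| = sqrt(4.9641^2 + (-0.5981)^2) = sqrt(25.0000) = 5.0000

5.0000


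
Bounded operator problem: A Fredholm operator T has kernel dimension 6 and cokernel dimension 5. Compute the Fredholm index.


The Fredholm index is defined as ind(T) = dim(ker T) - dim(coker T)
= 6 - 5
= 1

1


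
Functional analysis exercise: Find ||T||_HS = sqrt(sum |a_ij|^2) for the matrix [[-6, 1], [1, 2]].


The Hilbert-Schmidt norm is sqrt(sum of squares of all entries).
Sum of squares = (-6)^2 + 1^2 + 1^2 + 2^2
= 36 + 1 + 1 + 4 = 42
||T||_HS = sqrt(42) = 6.4807

6.4807


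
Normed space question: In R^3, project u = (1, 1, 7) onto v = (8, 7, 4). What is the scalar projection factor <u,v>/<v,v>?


Computing <u,v> = 1*8 + 1*7 + 7*4 = 43
Computing <v,v> = 8^2 + 7^2 + 4^2 = 129
Projection coefficient = 43/129 = 0.3333

0.3333


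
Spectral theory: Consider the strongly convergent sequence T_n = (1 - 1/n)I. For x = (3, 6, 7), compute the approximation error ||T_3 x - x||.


T_3 x - x = (1 - 1/3)x - x = -x/3
||x|| = sqrt(94) = 9.6954
||T_3 x - x|| = ||x||/3 = 9.6954/3 = 3.2318

3.2318


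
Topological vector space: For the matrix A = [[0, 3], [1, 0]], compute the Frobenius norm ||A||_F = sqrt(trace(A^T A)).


||A||_F^2 = sum a_ij^2
= 0^2 + 3^2 + 1^2 + 0^2
= 0 + 9 + 1 + 0 = 10
||A||_F = sqrt(10) = 3.1623

3.1623


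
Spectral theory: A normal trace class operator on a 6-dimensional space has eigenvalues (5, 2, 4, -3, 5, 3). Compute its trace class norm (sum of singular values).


For a normal operator, singular values equal |eigenvalues|.
Trace norm = sum |lambda_i| = 5 + 2 + 4 + 3 + 5 + 3
= 22

22


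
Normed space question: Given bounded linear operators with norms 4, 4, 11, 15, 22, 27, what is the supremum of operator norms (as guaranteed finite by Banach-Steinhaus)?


By the Uniform Boundedness Principle, the supremum of norms is finite.
sup_k ||T_k|| = max(4, 4, 11, 15, 22, 27) = 27

27


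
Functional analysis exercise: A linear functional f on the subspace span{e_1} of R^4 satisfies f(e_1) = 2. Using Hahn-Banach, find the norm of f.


The norm of f is given by ||f|| = sup_{||x||=1} |f(x)|.
On span{e_1}, ||e_1|| = 1, so ||f|| = |f(e_1)| / ||e_1||
= |2| / 1 = 2.0000

2.0000


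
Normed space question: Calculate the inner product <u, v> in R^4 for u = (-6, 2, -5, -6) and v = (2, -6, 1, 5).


Computing the standard inner product <u, v> = sum u_i * v_i
= -6*2 + 2*-6 + -5*1 + -6*5
= -12 + -12 + -5 + -30
= -59

-59


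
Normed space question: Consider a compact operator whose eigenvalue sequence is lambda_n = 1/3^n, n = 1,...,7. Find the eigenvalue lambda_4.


The eigenvalue formula gives lambda_4 = 1/3^4
= 1/81
= 0.0123

0.0123


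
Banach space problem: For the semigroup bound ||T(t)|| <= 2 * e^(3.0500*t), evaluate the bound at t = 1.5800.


||T(1.5800)|| <= 2 * exp(3.0500 * 1.5800)
= 2 * exp(4.8190)
= 2 * 123.8412
= 247.6824

247.6824


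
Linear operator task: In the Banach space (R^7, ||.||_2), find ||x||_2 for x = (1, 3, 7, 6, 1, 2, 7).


The l^2 norm = (sum |x_i|^2)^(1/2)
Sum of 2th powers = 1 + 9 + 49 + 36 + 1 + 4 + 49 = 149
||x||_2 = (149)^(1/2) = 12.2066

12.2066


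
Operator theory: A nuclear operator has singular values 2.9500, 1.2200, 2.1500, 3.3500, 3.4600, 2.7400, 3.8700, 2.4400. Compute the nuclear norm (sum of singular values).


The nuclear norm is the sum of all singular values.
||T||_1 = 2.9500 + 1.2200 + 2.1500 + 3.3500 + 3.4600 + 2.7400 + 3.8700 + 2.4400
= 22.1800

22.1800


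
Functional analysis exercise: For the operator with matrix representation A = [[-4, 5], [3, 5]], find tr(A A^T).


trace(A * A^T) = sum of squares of all entries
= (-4)^2 + 5^2 + 3^2 + 5^2
= 16 + 25 + 9 + 25
= 75

75


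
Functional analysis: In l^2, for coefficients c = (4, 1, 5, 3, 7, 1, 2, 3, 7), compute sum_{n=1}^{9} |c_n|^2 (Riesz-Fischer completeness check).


sum |c_n|^2 = 4^2 + 1^2 + 5^2 + 3^2 + 7^2 + 1^2 + 2^2 + 3^2 + 7^2
= 16 + 1 + 25 + 9 + 49 + 1 + 4 + 9 + 49
= 163

163


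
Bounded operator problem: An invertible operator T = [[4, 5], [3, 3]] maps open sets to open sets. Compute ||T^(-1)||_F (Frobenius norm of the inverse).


det(T) = 4*3 - 5*3 = -3
T^(-1) = (1/-3) * [[3, -5], [-3, 4]] = [[-1.0000, 1.6667], [1.0000, -1.3333]]
||T^(-1)||_F^2 = (-1.0000)^2 + 1.6667^2 + 1.0000^2 + (-1.3333)^2 = 6.5556
||T^(-1)||_F = sqrt(6.5556) = 2.5604

2.5604


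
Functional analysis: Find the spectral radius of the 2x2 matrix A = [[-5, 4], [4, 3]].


For a 2x2 matrix, eigenvalues satisfy lambda^2 - (trace)*lambda + det = 0
trace = -5 + 3 = -2
det = -5*3 - 4*4 = -31
discriminant = (-2)^2 - 4*(-31) = 128
spectral radius = max |eigenvalue| = 6.6569

6.6569


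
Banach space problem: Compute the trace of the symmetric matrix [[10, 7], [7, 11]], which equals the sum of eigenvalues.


For a self-adjoint (symmetric) matrix, the eigenvalues are real.
The sum of eigenvalues equals the trace of the matrix.
trace = 10 + 11 = 21

21


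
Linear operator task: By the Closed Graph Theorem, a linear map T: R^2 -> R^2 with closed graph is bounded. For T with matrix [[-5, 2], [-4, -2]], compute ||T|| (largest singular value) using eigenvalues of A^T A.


A^T A = [[41, -2], [-2, 8]]
trace(A^T A) = 49, det(A^T A) = 324
discriminant = 49^2 - 4*324 = 1105
Largest eigenvalue of A^T A = (trace + sqrt(disc))/2 = 41.1208
||T|| = sqrt(41.1208) = 6.4125

6.4125


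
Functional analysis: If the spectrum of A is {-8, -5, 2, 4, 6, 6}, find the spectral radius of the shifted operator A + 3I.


Spectrum of A + 3I = {-5, -2, 5, 7, 9, 9}
Spectral radius = max |lambda| over the shifted spectrum
= max(5, 2, 5, 7, 9, 9) = 9

9


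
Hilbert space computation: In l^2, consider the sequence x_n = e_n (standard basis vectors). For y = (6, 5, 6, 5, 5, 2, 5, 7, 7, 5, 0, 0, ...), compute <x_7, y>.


x_7 = e_7 is the standard basis vector with 1 in position 7.
<x_7, y> = y_7 = 5
As n -> infinity, <x_n, y> -> 0, confirming weak convergence of (x_n) to 0.

5


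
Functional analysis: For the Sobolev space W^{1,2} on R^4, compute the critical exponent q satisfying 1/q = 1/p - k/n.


Using the Sobolev embedding formula: 1/q = 1/p - k/n
1/q = 1/2 - 1/4 = 1/4
q = 1/(1/4) = 4

4.0000


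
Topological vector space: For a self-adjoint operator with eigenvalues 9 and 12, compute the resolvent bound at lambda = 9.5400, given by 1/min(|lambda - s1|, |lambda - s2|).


dist(9.5400, {9, 12}) = min(|9.5400 - 9|, |9.5400 - 12|)
= min(0.5400, 2.4600) = 0.5400
Resolvent bound = 1/0.5400 = 1.8519

1.8519


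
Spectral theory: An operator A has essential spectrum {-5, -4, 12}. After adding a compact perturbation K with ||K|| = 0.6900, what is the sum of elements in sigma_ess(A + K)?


By Weyl's theorem, the essential spectrum is invariant under compact perturbations.
sigma_ess(A + K) = sigma_ess(A) = {-5, -4, 12}
Sum = -5 + -4 + 12 = 3

3


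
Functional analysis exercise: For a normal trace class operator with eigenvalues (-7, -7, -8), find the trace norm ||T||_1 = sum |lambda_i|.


For a normal operator, singular values equal |eigenvalues|.
Trace norm = sum |lambda_i| = 7 + 7 + 8
= 22

22


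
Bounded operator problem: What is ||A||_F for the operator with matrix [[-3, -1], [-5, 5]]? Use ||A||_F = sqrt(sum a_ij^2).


||A||_F^2 = sum a_ij^2
= (-3)^2 + (-1)^2 + (-5)^2 + 5^2
= 9 + 1 + 25 + 25 = 60
||A||_F = sqrt(60) = 7.7460

7.7460


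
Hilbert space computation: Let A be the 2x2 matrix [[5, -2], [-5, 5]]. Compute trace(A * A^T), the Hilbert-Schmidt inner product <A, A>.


trace(A * A^T) = sum of squares of all entries
= 5^2 + (-2)^2 + (-5)^2 + 5^2
= 25 + 4 + 25 + 25
= 79

79


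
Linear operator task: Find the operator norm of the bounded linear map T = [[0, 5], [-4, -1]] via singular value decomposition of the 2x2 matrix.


A^T A = [[16, 4], [4, 26]]
trace(A^T A) = 42, det(A^T A) = 400
discriminant = 42^2 - 4*400 = 164
Largest eigenvalue of A^T A = (trace + sqrt(disc))/2 = 27.4031
||T|| = sqrt(27.4031) = 5.2348

5.2348


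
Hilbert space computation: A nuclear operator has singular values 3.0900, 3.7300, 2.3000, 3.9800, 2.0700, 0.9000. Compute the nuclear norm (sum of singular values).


The nuclear norm is the sum of all singular values.
||T||_1 = 3.0900 + 3.7300 + 2.3000 + 3.9800 + 2.0700 + 0.9000
= 16.0700

16.0700


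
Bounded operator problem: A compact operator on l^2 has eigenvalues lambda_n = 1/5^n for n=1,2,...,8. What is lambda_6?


The eigenvalue formula gives lambda_6 = 1/5^6
= 1/15625
= 6.4000e-05

6.4000e-05


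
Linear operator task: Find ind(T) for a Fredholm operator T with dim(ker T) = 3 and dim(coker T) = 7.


The Fredholm index is defined as ind(T) = dim(ker T) - dim(coker T)
= 3 - 7
= -4

-4


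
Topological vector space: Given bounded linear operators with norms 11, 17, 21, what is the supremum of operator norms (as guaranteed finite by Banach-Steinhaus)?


By the Uniform Boundedness Principle, the supremum of norms is finite.
sup_k ||T_k|| = max(11, 17, 21) = 21

21


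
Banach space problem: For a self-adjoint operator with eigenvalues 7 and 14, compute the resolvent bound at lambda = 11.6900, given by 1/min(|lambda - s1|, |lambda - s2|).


dist(11.6900, {7, 14}) = min(|11.6900 - 7|, |11.6900 - 14|)
= min(4.6900, 2.3100) = 2.3100
Resolvent bound = 1/2.3100 = 0.4329

0.4329


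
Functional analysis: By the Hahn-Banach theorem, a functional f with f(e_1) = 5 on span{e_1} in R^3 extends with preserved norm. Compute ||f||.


The norm of f is given by ||f|| = sup_{||x||=1} |f(x)|.
On span{e_1}, ||e_1|| = 1, so ||f|| = |f(e_1)| / ||e_1||
= |5| / 1 = 5.0000

5.0000


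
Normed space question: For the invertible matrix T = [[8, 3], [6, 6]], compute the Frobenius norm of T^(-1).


det(T) = 8*6 - 3*6 = 30
T^(-1) = (1/30) * [[6, -3], [-6, 8]] = [[0.2000, -0.1000], [-0.2000, 0.2667]]
||T^(-1)||_F^2 = 0.2000^2 + (-0.1000)^2 + (-0.2000)^2 + 0.2667^2 = 0.1611
||T^(-1)||_F = sqrt(0.1611) = 0.4014

0.4014


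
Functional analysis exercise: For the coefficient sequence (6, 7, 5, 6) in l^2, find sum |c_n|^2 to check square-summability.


sum |c_n|^2 = 6^2 + 7^2 + 5^2 + 6^2
= 36 + 49 + 25 + 36
= 146

146


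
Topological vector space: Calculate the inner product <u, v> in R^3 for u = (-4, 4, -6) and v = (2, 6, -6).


Computing the standard inner product <u, v> = sum u_i * v_i
= -4*2 + 4*6 + -6*-6
= -8 + 24 + 36
= 52

52


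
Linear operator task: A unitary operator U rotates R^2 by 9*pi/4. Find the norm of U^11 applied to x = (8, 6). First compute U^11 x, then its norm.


U is a rotation by theta = 9*pi/4
U^11 = rotation by 11*theta = 99*pi/4 = 3*pi/4 (mod 2*pi)
cos(3*pi/4) = -0.7071, sin(3*pi/4) = 0.7071
U^11 x = (-0.7071 * 8 - 0.7071 * 6, 0.7071 * 8 + -0.7071 * 6)
= (-9.8995, 1.4142)
||U^11 x|| = sqrt((-9.8995)^2 + 1.4142^2) = sqrt(100.0000) = 10.0000

10.0000


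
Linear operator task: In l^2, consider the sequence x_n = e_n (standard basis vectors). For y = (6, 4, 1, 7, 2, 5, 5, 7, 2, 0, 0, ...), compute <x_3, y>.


x_3 = e_3 is the standard basis vector with 1 in position 3.
<x_3, y> = y_3 = 1
As n -> infinity, <x_n, y> -> 0, confirming weak convergence of (x_n) to 0.

1


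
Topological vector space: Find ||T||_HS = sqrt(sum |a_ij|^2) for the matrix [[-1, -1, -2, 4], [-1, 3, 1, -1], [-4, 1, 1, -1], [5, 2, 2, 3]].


The Hilbert-Schmidt norm is sqrt(sum of squares of all entries).
Sum of squares = (-1)^2 + (-1)^2 + (-2)^2 + 4^2 + (-1)^2 + 3^2 + 1^2 + (-1)^2 + (-4)^2 + 1^2 + 1^2 + (-1)^2 + 5^2 + 2^2 + 2^2 + 3^2
= 1 + 1 + 4 + 16 + 1 + 9 + 1 + 1 + 16 + 1 + 1 + 1 + 25 + 4 + 4 + 9 = 95
||T||_HS = sqrt(95) = 9.7468

9.7468
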